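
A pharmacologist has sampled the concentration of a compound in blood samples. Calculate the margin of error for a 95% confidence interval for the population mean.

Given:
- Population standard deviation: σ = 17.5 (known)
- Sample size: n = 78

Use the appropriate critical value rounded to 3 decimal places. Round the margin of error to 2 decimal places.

The population standard deviation σ is known, so use the z-interval margin of error formula.

For 95% confidence, z* = 1.96 (from standard normal table)

Margin of error formula for z-interval: E = z* × σ/√n

E = 1.96 × 17.5/√78
  = 1.96 × 1.981485
  = 3.8837

Rounded to 2 decimal places:

3.88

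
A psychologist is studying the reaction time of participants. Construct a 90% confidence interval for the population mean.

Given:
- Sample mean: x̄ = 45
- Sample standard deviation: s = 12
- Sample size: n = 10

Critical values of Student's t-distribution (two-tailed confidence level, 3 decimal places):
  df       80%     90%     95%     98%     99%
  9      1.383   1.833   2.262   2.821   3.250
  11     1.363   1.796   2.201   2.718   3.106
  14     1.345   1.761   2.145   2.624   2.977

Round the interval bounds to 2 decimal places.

The population standard deviation σ is unknown (only the sample standard deviation s is given), so use a t-interval with df = n - 1 = 10 - 1 = 9.

For 90% confidence with df = 9, t* = 1.833 (from t-table)

Standard error: SE = s/√n = 12/√10 = 3.794733

Margin of error: E = t* × SE = 1.833 × 3.794733 = 6.9557

T-interval: x̄ ± E = 45 ± 6.9557 = (38.0443, 51.9557)

Rounded to 2 decimal places:

(38.04, 51.96)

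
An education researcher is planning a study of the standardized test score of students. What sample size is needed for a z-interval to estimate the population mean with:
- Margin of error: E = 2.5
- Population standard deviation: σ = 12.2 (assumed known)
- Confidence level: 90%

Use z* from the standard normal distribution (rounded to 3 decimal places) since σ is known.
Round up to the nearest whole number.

Using z* since population σ is known (z-interval formula).

For 90% confidence, z* = 1.645 (from standard normal table)

Sample size formula for z-interval: n = (z*σ/E)²

n = (1.645 × 12.2 / 2.5)²
  = (8.027600)²
  = 64.4424

Round up to the nearest whole number: n = 65

65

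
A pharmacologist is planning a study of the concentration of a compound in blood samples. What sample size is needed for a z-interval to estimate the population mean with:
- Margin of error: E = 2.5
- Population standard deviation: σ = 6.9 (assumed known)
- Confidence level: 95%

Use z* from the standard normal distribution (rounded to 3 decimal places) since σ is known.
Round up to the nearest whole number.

Using z* since population σ is known (z-interval formula).

For 95% confidence, z* = 1.96 (from standard normal table)

Sample size formula for z-interval: n = (z*σ/E)²

n = (1.96 × 6.9 / 2.5)²
  = (5.409600)²
  = 29.2638

Round up to the nearest whole number: n = 30

30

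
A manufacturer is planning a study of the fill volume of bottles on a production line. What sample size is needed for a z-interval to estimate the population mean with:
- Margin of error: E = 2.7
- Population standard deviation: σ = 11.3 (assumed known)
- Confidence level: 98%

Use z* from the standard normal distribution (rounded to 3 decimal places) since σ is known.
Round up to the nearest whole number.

Using z* since population σ is known (z-interval formula).

For 98% confidence, z* = 2.326 (from standard normal table)

Sample size formula for z-interval: n = (z*σ/E)²

n = (2.326 × 11.3 / 2.7)²
  = (9.734741)²
  = 94.7652

Round up to the nearest whole number: n = 95

95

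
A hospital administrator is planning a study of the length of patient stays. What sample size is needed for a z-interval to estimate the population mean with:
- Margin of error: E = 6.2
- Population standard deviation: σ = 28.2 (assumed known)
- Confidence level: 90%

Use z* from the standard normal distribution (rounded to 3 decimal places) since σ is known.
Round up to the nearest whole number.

Using z* since population σ is known (z-interval formula).

For 90% confidence, z* = 1.645 (from standard normal table)

Sample size formula for z-interval: n = (z*σ/E)²

n = (1.645 × 28.2 / 6.2)²
  = (7.482097)²
  = 55.9818

Round up to the nearest whole number: n = 56

56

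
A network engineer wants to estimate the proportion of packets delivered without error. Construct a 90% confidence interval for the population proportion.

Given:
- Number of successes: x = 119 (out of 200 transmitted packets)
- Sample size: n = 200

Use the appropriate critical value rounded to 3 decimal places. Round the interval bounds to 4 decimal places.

Sample proportion: p̂ = 119/200 = 0.595000

Check conditions for normal approximation:
  np̂ = 119 ≥ 10 ✓
  n(1-p̂) = 81 ≥ 10 ✓

The sample is large enough, so use a z-interval (normal approximation) for the proportion.

For 90% confidence, z* = 1.645 (from standard normal table)

Standard error: SE = √(p̂(1-p̂)/n) = √(0.595000×0.405000/200) = 0.03471131

Margin of error: E = z* × SE = 1.645 × 0.03471131 = 0.057100

Z-interval: p̂ ± E = 0.595000 ± 0.057100 = (0.537900, 0.652100)

Rounded to 4 decimal places:

(0.5379, 0.6521)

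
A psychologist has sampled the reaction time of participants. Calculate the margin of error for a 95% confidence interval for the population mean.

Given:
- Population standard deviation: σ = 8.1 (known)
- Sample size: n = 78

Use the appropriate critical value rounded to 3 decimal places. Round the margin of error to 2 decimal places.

The population standard deviation σ is known, so use the z-interval margin of error formula.

For 95% confidence, z* = 1.96 (from standard normal table)

Margin of error formula for z-interval: E = z* × σ/√n

E = 1.96 × 8.1/√78
  = 1.96 × 0.917144
  = 1.7976

Rounded to 2 decimal places:

1.80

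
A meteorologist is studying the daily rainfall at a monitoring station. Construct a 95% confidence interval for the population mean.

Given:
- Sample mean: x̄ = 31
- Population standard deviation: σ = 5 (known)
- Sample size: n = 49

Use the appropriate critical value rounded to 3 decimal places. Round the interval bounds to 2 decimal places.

The population standard deviation σ is known, so use a z-interval (standard normal critical value).

For 95% confidence, z* = 1.96 (from standard normal table)

Standard error: SE = σ/√n = 5/√49 = 0.714286

Margin of error: E = z* × SE = 1.96 × 0.714286 = 1.4000

Z-interval: x̄ ± E = 31 ± 1.4000 = (29.6000, 32.4000)

Rounded to 2 decimal places:

(29.60, 32.40)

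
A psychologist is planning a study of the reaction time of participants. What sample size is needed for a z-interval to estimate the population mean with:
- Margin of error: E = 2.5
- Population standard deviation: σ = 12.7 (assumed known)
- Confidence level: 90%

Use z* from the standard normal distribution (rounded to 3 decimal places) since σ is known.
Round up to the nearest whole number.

Using z* since population σ is known (z-interval formula).

For 90% confidence, z* = 1.645 (from standard normal table)

Sample size formula for z-interval: n = (z*σ/E)²

n = (1.645 × 12.7 / 2.5)²
  = (8.356600)²
  = 69.8328

Round up to the nearest whole number: n = 70

70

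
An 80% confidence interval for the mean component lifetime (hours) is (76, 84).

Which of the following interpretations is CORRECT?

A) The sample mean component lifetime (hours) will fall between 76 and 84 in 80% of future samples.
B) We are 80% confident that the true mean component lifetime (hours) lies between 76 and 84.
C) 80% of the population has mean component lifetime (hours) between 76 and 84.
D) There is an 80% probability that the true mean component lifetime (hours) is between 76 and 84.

A confidence interval represents our confidence in the procedure, not a probability statement about the parameter.

Key concept: If we repeated this sampling process many times and computed an 80% CI each time, about 80% of those intervals would contain the true population parameter.

For this specific interval (76, 84):
- Midpoint (point estimate): 80
- Margin of error: 4

The correct interpretation is the one stating confidence that the true parameter lies in the interval — option B.

B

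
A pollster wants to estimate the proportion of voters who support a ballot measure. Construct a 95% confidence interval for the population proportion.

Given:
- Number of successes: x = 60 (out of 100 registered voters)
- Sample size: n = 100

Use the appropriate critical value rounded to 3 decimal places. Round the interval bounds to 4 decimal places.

Sample proportion: p̂ = 60/100 = 0.600000

Check conditions for normal approximation:
  np̂ = 60 ≥ 10 ✓
  n(1-p̂) = 40 ≥ 10 ✓

The sample is large enough, so use a z-interval (normal approximation) for the proportion.

For 95% confidence, z* = 1.96 (from standard normal table)

Standard error: SE = √(p̂(1-p̂)/n) = √(0.600000×0.400000/100) = 0.04898979

Margin of error: E = z* × SE = 1.96 × 0.04898979 = 0.096020

Z-interval: p̂ ± E = 0.600000 ± 0.096020 = (0.503980, 0.696020)

Rounded to 4 decimal places:

(0.5040, 0.6960)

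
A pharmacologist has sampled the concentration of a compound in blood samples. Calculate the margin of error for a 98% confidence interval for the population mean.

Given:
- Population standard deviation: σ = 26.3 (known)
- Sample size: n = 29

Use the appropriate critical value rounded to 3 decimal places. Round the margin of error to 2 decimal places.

The population standard deviation σ is known, so use the z-interval margin of error formula.

For 98% confidence, z* = 2.326 (from standard normal table)

Margin of error formula for z-interval: E = z* × σ/√n

E = 2.326 × 26.3/√29
  = 2.326 × 4.883787
  = 11.3597

Rounded to 2 decimal places:

11.36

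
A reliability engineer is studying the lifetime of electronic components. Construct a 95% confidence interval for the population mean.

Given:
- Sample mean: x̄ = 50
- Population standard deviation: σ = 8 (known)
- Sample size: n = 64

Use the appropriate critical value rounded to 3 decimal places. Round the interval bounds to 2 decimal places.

The population standard deviation σ is known, so use a z-interval (standard normal critical value).

For 95% confidence, z* = 1.96 (from standard normal table)

Standard error: SE = σ/√n = 8/√64 = 1.000000

Margin of error: E = z* × SE = 1.96 × 1.000000 = 1.9600

Z-interval: x̄ ± E = 50 ± 1.9600 = (48.0400, 51.9600)

Rounded to 2 decimal places:

(48.04, 51.96)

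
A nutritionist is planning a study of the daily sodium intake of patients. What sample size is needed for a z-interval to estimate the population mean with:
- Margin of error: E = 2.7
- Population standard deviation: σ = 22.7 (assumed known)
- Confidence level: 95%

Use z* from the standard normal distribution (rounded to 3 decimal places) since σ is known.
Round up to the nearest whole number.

Using z* since population σ is known (z-interval formula).

For 95% confidence, z* = 1.96 (from standard normal table)

Sample size formula for z-interval: n = (z*σ/E)²

n = (1.96 × 22.7 / 2.7)²
  = (16.478519)²
  = 271.5416

Round up to the nearest whole number: n = 272

272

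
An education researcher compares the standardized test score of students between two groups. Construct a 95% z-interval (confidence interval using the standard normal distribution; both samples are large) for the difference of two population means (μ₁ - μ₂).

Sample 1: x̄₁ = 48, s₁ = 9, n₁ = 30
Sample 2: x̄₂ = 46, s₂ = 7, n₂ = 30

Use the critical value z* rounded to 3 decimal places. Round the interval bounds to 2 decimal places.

Both samples are large (n₁ = 30 ≥ 30, n₂ = 30 ≥ 30), so a z-interval for the difference of means applies.

Point estimate: x̄₁ - x̄₂ = 48 - 46 = 2

Standard error: SE = √(s₁²/n₁ + s₂²/n₂)
= √(9²/30 + 7²/30)
= √(2.700000 + 1.633333)
= 2.081666

For 95% confidence, z* = 1.96 (from standard normal table)
Margin of error: E = z* × SE = 1.96 × 2.081666 = 4.0801

Z-interval: (x̄₁ - x̄₂) ± E = 2 ± 4.0801 = (-2.0801, 6.0801)

Rounded to 2 decimal places:

(-2.08, 6.08)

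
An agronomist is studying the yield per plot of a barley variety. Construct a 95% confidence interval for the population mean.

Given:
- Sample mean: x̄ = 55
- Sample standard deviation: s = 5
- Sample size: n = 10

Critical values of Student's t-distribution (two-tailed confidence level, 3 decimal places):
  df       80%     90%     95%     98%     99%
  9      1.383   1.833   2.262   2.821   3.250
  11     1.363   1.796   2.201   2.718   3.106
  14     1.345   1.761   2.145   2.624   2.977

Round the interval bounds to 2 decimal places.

The population standard deviation σ is unknown (only the sample standard deviation s is given), so use a t-interval with df = n - 1 = 10 - 1 = 9.

For 95% confidence with df = 9, t* = 2.262 (from t-table)

Standard error: SE = s/√n = 5/√10 = 1.581139

Margin of error: E = t* × SE = 2.262 × 1.581139 = 3.5765

T-interval: x̄ ± E = 55 ± 3.5765 = (51.4235, 58.5765)

Rounded to 2 decimal places:

(51.42, 58.58)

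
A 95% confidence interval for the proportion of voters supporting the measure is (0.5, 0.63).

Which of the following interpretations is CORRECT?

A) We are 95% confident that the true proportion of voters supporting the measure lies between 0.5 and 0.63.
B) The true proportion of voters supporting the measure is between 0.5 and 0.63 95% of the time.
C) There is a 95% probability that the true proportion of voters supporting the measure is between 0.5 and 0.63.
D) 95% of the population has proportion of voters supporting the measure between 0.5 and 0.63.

A confidence interval represents our confidence in the procedure, not a probability statement about the parameter.

Key concept: If we repeated this sampling process many times and computed a 95% CI each time, about 95% of those intervals would contain the true population parameter.

For this specific interval (0.5, 0.63):
- Midpoint (point estimate): 0.565
- Margin of error: 0.065

The correct interpretation is the one stating confidence that the true parameter lies in the interval — option A.

A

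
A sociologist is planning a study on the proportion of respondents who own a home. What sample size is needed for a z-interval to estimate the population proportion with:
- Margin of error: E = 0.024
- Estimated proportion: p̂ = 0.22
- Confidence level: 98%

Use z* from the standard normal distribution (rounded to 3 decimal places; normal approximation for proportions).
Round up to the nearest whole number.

Using z* for proportion z-interval (normal approximation).

For 98% confidence, z* = 2.326 (from standard normal table)

Sample size formula for proportion z-interval: n = z*²p̂(1-p̂)/E²

n = 2.326² × 0.22 × 0.78 / 0.024²
  = 5.410276 × 0.1716 / 0.000576
  = 1611.8114

Round up to the nearest whole number: n = 1612

1612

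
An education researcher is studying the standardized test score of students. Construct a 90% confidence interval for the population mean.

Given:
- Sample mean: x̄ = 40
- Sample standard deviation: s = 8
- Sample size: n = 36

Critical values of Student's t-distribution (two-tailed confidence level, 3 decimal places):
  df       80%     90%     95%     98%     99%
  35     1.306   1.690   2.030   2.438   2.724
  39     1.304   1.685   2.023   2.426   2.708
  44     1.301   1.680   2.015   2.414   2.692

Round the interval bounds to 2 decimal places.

The population standard deviation σ is unknown (only the sample standard deviation s is given), so use a t-interval with df = n - 1 = 36 - 1 = 35.

For 90% confidence with df = 35, t* = 1.690 (from t-table)

Standard error: SE = s/√n = 8/√36 = 1.333333

Margin of error: E = t* × SE = 1.690 × 1.333333 = 2.2533

T-interval: x̄ ± E = 40 ± 2.2533 = (37.7467, 42.2533)

Rounded to 2 decimal places:

(37.75, 42.25)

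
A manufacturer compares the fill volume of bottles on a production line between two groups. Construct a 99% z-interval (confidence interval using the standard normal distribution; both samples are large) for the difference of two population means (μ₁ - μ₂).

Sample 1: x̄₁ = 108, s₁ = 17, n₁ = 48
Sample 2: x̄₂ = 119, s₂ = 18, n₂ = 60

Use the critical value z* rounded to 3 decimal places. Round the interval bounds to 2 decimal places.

Both samples are large (n₁ = 48 ≥ 30, n₂ = 60 ≥ 30), so a z-interval for the difference of means applies.

Point estimate: x̄₁ - x̄₂ = 108 - 119 = -11

Standard error: SE = √(s₁²/n₁ + s₂²/n₂)
= √(17²/48 + 18²/60)
= √(6.020833 + 5.400000)
= 3.379472

For 99% confidence, z* = 2.576 (from standard normal table)
Margin of error: E = z* × SE = 2.576 × 3.379472 = 8.7055

Z-interval: (x̄₁ - x̄₂) ± E = -11 ± 8.7055 = (-19.7055, -2.2945)

Rounded to 2 decimal places:

(-19.71, -2.29)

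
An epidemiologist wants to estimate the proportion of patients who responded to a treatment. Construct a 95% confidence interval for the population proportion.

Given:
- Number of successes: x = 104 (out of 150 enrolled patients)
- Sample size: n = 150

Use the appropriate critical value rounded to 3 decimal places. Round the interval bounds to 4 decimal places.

Sample proportion: p̂ = 104/150 = 0.693333

Check conditions for normal approximation:
  np̂ = 104 ≥ 10 ✓
  n(1-p̂) = 46 ≥ 10 ✓

The sample is large enough, so use a z-interval (normal approximation) for the proportion.

For 95% confidence, z* = 1.96 (from standard normal table)

Standard error: SE = √(p̂(1-p̂)/n) = √(0.693333×0.306667/150) = 0.03764946

Margin of error: E = z* × SE = 1.96 × 0.03764946 = 0.073793

Z-interval: p̂ ± E = 0.693333 ± 0.073793 = (0.619540, 0.767126)

Rounded to 4 decimal places:

(0.6195, 0.7671)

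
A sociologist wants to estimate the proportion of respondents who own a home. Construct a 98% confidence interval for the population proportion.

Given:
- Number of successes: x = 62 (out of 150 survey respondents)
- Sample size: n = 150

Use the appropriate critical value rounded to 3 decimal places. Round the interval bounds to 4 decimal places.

Sample proportion: p̂ = 62/150 = 0.413333

Check conditions for normal approximation:
  np̂ = 62 ≥ 10 ✓
  n(1-p̂) = 88 ≥ 10 ✓

The sample is large enough, so use a z-interval (normal approximation) for the proportion.

For 98% confidence, z* = 2.326 (from standard normal table)

Standard error: SE = √(p̂(1-p̂)/n) = √(0.413333×0.586667/150) = 0.04020687

Margin of error: E = z* × SE = 2.326 × 0.04020687 = 0.093521

Z-interval: p̂ ± E = 0.413333 ± 0.093521 = (0.319812, 0.506855)

Rounded to 4 decimal places:

(0.3198, 0.5069)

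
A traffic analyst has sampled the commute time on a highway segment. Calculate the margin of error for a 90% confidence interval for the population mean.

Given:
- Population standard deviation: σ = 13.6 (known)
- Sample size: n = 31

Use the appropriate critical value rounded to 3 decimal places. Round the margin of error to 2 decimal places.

The population standard deviation σ is known, so use the z-interval margin of error formula.

For 90% confidence, z* = 1.645 (from standard normal table)

Margin of error formula for z-interval: E = z* × σ/√n

E = 1.645 × 13.6/√31
  = 1.645 × 2.442632
  = 4.0181

Rounded to 2 decimal places:

4.02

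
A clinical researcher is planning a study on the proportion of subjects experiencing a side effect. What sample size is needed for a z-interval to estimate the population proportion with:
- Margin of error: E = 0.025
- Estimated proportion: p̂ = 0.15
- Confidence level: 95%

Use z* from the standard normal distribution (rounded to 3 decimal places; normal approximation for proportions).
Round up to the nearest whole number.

Using z* for proportion z-interval (normal approximation).

For 95% confidence, z* = 1.96 (from standard normal table)

Sample size formula for proportion z-interval: n = z*²p̂(1-p̂)/E²

n = 1.96² × 0.15 × 0.85 / 0.025²
  = 3.8416 × 0.1275 / 0.000625
  = 783.6864

Round up to the nearest whole number: n = 784

784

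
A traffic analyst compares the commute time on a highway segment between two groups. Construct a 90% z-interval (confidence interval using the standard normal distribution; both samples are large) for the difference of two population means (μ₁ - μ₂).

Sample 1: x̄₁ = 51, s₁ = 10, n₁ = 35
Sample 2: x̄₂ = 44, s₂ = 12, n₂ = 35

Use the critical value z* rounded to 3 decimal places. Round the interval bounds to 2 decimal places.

Both samples are large (n₁ = 35 ≥ 30, n₂ = 35 ≥ 30), so a z-interval for the difference of means applies.

Point estimate: x̄₁ - x̄₂ = 51 - 44 = 7

Standard error: SE = √(s₁²/n₁ + s₂²/n₂)
= √(10²/35 + 12²/35)
= √(2.857143 + 4.114286)
= 2.640346

For 90% confidence, z* = 1.645 (from standard normal table)
Margin of error: E = z* × SE = 1.645 × 2.640346 = 4.3434

Z-interval: (x̄₁ - x̄₂) ± E = 7 ± 4.3434 = (2.6566, 11.3434)

Rounded to 2 decimal places:

(2.66, 11.34)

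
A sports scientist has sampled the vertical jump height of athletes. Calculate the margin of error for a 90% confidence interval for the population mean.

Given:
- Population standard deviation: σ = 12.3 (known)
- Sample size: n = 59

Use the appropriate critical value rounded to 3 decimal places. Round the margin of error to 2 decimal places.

The population standard deviation σ is known, so use the z-interval margin of error formula.

For 90% confidence, z* = 1.645 (from standard normal table)

Margin of error formula for z-interval: E = z* × σ/√n

E = 1.645 × 12.3/√59
  = 1.645 × 1.601324
  = 2.6342

Rounded to 2 decimal places:

2.63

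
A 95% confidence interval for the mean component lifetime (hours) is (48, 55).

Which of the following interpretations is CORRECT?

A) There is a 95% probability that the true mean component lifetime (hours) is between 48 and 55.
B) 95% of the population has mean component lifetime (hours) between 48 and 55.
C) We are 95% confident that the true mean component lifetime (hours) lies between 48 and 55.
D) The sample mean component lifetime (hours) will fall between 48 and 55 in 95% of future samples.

A confidence interval represents our confidence in the procedure, not a probability statement about the parameter.

Key concept: If we repeated this sampling process many times and computed a 95% CI each time, about 95% of those intervals would contain the true population parameter.

For this specific interval (48, 55):
- Midpoint (point estimate): 51.5
- Margin of error: 3.5

The correct interpretation is the one stating confidence that the true parameter lies in the interval — option C.

C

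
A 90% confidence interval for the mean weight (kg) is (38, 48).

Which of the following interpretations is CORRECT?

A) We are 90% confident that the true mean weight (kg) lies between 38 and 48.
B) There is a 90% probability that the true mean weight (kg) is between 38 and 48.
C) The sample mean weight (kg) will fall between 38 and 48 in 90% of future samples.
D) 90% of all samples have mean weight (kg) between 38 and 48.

A confidence interval represents our confidence in the procedure, not a probability statement about the parameter.

Key concept: If we repeated this sampling process many times and computed a 90% CI each time, about 90% of those intervals would contain the true population parameter.

For this specific interval (38, 48):
- Midpoint (point estimate): 43
- Margin of error: 5

The correct interpretation is the one stating confidence that the true parameter lies in the interval — option A.

A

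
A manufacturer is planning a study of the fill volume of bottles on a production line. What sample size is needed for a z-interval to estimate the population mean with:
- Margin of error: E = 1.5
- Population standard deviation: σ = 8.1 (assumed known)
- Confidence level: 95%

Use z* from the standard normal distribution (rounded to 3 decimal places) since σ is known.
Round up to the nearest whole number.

Using z* since population σ is known (z-interval formula).

For 95% confidence, z* = 1.96 (from standard normal table)

Sample size formula for z-interval: n = (z*σ/E)²

n = (1.96 × 8.1 / 1.5)²
  = (10.584000)²
  = 112.0211

Round up to the nearest whole number: n = 113

113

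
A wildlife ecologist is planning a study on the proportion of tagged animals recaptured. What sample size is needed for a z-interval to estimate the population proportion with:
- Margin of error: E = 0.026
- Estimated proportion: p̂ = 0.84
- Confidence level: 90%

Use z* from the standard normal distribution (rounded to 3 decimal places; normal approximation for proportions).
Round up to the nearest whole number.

Using z* for proportion z-interval (normal approximation).

For 90% confidence, z* = 1.645 (from standard normal table)

Sample size formula for proportion z-interval: n = z*²p̂(1-p̂)/E²

n = 1.645² × 0.84 × 0.16 / 0.026²
  = 2.706025 × 0.1344 / 0.000676
  = 538.0026

Round up to the nearest whole number: n = 539

539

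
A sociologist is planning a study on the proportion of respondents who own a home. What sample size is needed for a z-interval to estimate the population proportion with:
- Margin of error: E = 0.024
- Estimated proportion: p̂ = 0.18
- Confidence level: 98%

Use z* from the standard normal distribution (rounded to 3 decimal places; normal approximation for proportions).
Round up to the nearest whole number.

Using z* for proportion z-interval (normal approximation).

For 98% confidence, z* = 2.326 (from standard normal table)

Sample size formula for proportion z-interval: n = z*²p̂(1-p̂)/E²

n = 2.326² × 0.18 × 0.82 / 0.024²
  = 5.410276 × 0.1476 / 0.000576
  = 1386.3832

Round up to the nearest whole number: n = 1387

1387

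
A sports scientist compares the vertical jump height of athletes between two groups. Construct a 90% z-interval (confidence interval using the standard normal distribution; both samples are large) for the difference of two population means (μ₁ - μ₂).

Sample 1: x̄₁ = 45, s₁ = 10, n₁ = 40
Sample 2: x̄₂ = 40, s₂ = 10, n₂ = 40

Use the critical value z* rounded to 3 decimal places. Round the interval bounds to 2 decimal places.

Both samples are large (n₁ = 40 ≥ 30, n₂ = 40 ≥ 30), so a z-interval for the difference of means applies.

Point estimate: x̄₁ - x̄₂ = 45 - 40 = 5

Standard error: SE = √(s₁²/n₁ + s₂²/n₂)
= √(10²/40 + 10²/40)
= √(2.500000 + 2.500000)
= 2.236068

For 90% confidence, z* = 1.645 (from standard normal table)
Margin of error: E = z* × SE = 1.645 × 2.236068 = 3.6783

Z-interval: (x̄₁ - x̄₂) ± E = 5 ± 3.6783 = (1.3217, 8.6783)

Rounded to 2 decimal places:

(1.32, 8.68)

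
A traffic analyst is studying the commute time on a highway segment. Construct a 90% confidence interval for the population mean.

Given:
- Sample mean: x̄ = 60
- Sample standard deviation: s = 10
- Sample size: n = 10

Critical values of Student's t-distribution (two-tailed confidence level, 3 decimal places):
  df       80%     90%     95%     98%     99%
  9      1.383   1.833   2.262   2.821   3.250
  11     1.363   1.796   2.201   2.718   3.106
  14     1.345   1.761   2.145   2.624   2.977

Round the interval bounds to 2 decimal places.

The population standard deviation σ is unknown (only the sample standard deviation s is given), so use a t-interval with df = n - 1 = 10 - 1 = 9.

For 90% confidence with df = 9, t* = 1.833 (from t-table)

Standard error: SE = s/√n = 10/√10 = 3.162278

Margin of error: E = t* × SE = 1.833 × 3.162278 = 5.7965

T-interval: x̄ ± E = 60 ± 5.7965 = (54.2035, 65.7965)

Rounded to 2 decimal places:

(54.20, 65.80)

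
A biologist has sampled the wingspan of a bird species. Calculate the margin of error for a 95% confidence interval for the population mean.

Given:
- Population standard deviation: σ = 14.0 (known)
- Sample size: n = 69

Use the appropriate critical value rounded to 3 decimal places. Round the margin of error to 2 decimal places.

The population standard deviation σ is known, so use the z-interval margin of error formula.

For 95% confidence, z* = 1.96 (from standard normal table)

Margin of error formula for z-interval: E = z* × σ/√n

E = 1.96 × 14.0/√69
  = 1.96 × 1.685402
  = 3.3034

Rounded to 2 decimal places:

3.30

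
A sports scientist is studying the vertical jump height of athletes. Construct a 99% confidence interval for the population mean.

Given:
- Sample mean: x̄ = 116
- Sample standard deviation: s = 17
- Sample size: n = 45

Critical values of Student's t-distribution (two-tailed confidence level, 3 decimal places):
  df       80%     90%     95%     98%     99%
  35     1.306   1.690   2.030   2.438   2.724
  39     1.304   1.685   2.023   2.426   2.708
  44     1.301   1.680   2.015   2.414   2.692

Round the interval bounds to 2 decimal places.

The population standard deviation σ is unknown (only the sample standard deviation s is given), so use a t-interval with df = n - 1 = 45 - 1 = 44.

For 99% confidence with df = 44, t* = 2.692 (from t-table)

Standard error: SE = s/√n = 17/√45 = 2.534210

Margin of error: E = t* × SE = 2.692 × 2.534210 = 6.8221

T-interval: x̄ ± E = 116 ± 6.8221 = (109.1779, 122.8221)

Rounded to 2 decimal places:

(109.18, 122.82)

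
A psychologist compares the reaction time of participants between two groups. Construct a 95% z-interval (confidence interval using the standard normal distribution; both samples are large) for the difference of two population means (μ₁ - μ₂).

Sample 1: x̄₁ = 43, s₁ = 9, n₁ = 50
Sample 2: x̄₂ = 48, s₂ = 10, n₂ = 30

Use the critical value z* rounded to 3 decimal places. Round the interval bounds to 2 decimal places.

Both samples are large (n₁ = 50 ≥ 30, n₂ = 30 ≥ 30), so a z-interval for the difference of means applies.

Point estimate: x̄₁ - x̄₂ = 43 - 48 = -5

Standard error: SE = √(s₁²/n₁ + s₂²/n₂)
= √(9²/50 + 10²/30)
= √(1.620000 + 3.333333)
= 2.225609

For 95% confidence, z* = 1.96 (from standard normal table)
Margin of error: E = z* × SE = 1.96 × 2.225609 = 4.3622

Z-interval: (x̄₁ - x̄₂) ± E = -5 ± 4.3622 = (-9.3622, -0.6378)

Rounded to 2 decimal places:

(-9.36, -0.64)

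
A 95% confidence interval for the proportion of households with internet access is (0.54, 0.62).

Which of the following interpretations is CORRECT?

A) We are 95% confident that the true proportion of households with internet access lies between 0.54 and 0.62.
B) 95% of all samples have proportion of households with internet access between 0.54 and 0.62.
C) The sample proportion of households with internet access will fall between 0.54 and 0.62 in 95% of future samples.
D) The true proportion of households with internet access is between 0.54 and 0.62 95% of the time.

A confidence interval represents our confidence in the procedure, not a probability statement about the parameter.

Key concept: If we repeated this sampling process many times and computed a 95% CI each time, about 95% of those intervals would contain the true population parameter.

For this specific interval (0.54, 0.62):
- Midpoint (point estimate): 0.58
- Margin of error: 0.04

The correct interpretation is the one stating confidence that the true parameter lies in the interval — option A.

A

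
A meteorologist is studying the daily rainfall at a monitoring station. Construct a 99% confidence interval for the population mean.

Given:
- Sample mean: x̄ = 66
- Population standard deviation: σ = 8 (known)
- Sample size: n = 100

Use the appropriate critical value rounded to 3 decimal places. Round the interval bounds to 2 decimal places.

The population standard deviation σ is known, so use a z-interval (standard normal critical value).

For 99% confidence, z* = 2.576 (from standard normal table)

Standard error: SE = σ/√n = 8/√100 = 0.800000

Margin of error: E = z* × SE = 2.576 × 0.800000 = 2.0608

Z-interval: x̄ ± E = 66 ± 2.0608 = (63.9392, 68.0608)

Rounded to 2 decimal places:

(63.94, 68.06)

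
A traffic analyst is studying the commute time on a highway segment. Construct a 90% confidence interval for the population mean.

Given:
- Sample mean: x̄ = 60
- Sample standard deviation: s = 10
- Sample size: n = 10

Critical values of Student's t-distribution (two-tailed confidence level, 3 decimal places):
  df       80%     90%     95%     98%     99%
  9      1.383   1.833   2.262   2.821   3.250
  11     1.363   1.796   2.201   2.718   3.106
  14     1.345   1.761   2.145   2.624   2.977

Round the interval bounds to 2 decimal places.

The population standard deviation σ is unknown (only the sample standard deviation s is given), so use a t-interval with df = n - 1 = 10 - 1 = 9.

For 90% confidence with df = 9, t* = 1.833 (from t-table)

Standard error: SE = s/√n = 10/√10 = 3.162278

Margin of error: E = t* × SE = 1.833 × 3.162278 = 5.7965

T-interval: x̄ ± E = 60 ± 5.7965 = (54.2035, 65.7965)

Rounded to 2 decimal places:

(54.20, 65.80)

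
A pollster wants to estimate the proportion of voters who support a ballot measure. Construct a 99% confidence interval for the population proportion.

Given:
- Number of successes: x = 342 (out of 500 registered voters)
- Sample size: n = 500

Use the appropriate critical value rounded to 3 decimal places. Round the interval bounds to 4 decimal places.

Sample proportion: p̂ = 342/500 = 0.684000

Check conditions for normal approximation:
  np̂ = 342 ≥ 10 ✓
  n(1-p̂) = 158 ≥ 10 ✓

The sample is large enough, so use a z-interval (normal approximation) for the proportion.

For 99% confidence, z* = 2.576 (from standard normal table)

Standard error: SE = √(p̂(1-p̂)/n) = √(0.684000×0.316000/500) = 0.02079154

Margin of error: E = z* × SE = 2.576 × 0.02079154 = 0.053559

Z-interval: p̂ ± E = 0.684000 ± 0.053559 = (0.630441, 0.737559)

Rounded to 4 decimal places:

(0.6304, 0.7376)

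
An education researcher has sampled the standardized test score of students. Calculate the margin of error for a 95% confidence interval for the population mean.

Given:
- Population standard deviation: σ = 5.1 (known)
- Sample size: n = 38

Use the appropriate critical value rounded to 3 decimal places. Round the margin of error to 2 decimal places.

The population standard deviation σ is known, so use the z-interval margin of error formula.

For 95% confidence, z* = 1.96 (from standard normal table)

Margin of error formula for z-interval: E = z* × σ/√n

E = 1.96 × 5.1/√38
  = 1.96 × 0.827329
  = 1.6216

Rounded to 2 decimal places:

1.62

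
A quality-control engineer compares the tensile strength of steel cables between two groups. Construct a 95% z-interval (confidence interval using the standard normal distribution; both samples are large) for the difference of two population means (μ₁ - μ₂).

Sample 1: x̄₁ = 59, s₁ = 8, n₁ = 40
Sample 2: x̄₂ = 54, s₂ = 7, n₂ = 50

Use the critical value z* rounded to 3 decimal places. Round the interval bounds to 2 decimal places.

Both samples are large (n₁ = 40 ≥ 30, n₂ = 50 ≥ 30), so a z-interval for the difference of means applies.

Point estimate: x̄₁ - x̄₂ = 59 - 54 = 5

Standard error: SE = √(s₁²/n₁ + s₂²/n₂)
= √(8²/40 + 7²/50)
= √(1.600000 + 0.980000)
= 1.606238

For 95% confidence, z* = 1.96 (from standard normal table)
Margin of error: E = z* × SE = 1.96 × 1.606238 = 3.1482

Z-interval: (x̄₁ - x̄₂) ± E = 5 ± 3.1482 = (1.8518, 8.1482)

Rounded to 2 decimal places:

(1.85, 8.15)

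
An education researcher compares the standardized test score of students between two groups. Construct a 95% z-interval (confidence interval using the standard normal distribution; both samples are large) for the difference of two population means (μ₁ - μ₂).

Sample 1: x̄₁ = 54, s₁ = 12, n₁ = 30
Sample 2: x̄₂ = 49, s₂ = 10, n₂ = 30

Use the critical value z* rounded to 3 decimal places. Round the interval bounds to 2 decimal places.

Both samples are large (n₁ = 30 ≥ 30, n₂ = 30 ≥ 30), so a z-interval for the difference of means applies.

Point estimate: x̄₁ - x̄₂ = 54 - 49 = 5

Standard error: SE = √(s₁²/n₁ + s₂²/n₂)
= √(12²/30 + 10²/30)
= √(4.800000 + 3.333333)
= 2.851900

For 95% confidence, z* = 1.96 (from standard normal table)
Margin of error: E = z* × SE = 1.96 × 2.851900 = 5.5897

Z-interval: (x̄₁ - x̄₂) ± E = 5 ± 5.5897 = (-0.5897, 10.5897)

Rounded to 2 decimal places:

(-0.59, 10.59)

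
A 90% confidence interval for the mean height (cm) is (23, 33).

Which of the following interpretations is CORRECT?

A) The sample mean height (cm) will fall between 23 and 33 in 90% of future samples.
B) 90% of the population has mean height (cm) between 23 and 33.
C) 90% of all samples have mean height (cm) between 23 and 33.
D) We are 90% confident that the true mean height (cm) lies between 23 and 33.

A confidence interval represents our confidence in the procedure, not a probability statement about the parameter.

Key concept: If we repeated this sampling process many times and computed a 90% CI each time, about 90% of those intervals would contain the true population parameter.

For this specific interval (23, 33):
- Midpoint (point estimate): 28
- Margin of error: 5

The correct interpretation is the one stating confidence that the true parameter lies in the interval — option D.

D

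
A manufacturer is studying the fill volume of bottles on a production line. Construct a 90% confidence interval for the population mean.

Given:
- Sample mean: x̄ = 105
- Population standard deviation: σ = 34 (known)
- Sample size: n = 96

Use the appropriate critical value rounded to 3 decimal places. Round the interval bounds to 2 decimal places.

The population standard deviation σ is known, so use a z-interval (standard normal critical value).

For 90% confidence, z* = 1.645 (from standard normal table)

Standard error: SE = σ/√n = 34/√96 = 3.470110

Margin of error: E = z* × SE = 1.645 × 3.470110 = 5.7083

Z-interval: x̄ ± E = 105 ± 5.7083 = (99.2917, 110.7083)

Rounded to 2 decimal places:

(99.29, 110.71)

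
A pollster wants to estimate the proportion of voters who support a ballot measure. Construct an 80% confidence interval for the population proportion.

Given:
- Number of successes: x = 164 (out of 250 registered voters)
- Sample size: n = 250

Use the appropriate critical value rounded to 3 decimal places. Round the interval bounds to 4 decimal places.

Sample proportion: p̂ = 164/250 = 0.656000

Check conditions for normal approximation:
  np̂ = 164 ≥ 10 ✓
  n(1-p̂) = 86 ≥ 10 ✓

The sample is large enough, so use a z-interval (normal approximation) for the proportion.

For 80% confidence, z* = 1.282 (from standard normal table)

Standard error: SE = √(p̂(1-p̂)/n) = √(0.656000×0.344000/250) = 0.03004423

Margin of error: E = z* × SE = 1.282 × 0.03004423 = 0.038517

Z-interval: p̂ ± E = 0.656000 ± 0.038517 = (0.617483, 0.694517)

Rounded to 4 decimal places:

(0.6175, 0.6945)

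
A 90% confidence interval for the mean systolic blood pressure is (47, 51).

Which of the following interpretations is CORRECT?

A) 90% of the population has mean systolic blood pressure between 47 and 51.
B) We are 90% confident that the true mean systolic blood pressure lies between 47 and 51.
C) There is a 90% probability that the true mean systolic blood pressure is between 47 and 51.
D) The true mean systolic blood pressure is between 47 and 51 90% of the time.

A confidence interval represents our confidence in the procedure, not a probability statement about the parameter.

Key concept: If we repeated this sampling process many times and computed a 90% CI each time, about 90% of those intervals would contain the true population parameter.

For this specific interval (47, 51):
- Midpoint (point estimate): 49
- Margin of error: 2

The correct interpretation is the one stating confidence that the true parameter lies in the interval — option B.

B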